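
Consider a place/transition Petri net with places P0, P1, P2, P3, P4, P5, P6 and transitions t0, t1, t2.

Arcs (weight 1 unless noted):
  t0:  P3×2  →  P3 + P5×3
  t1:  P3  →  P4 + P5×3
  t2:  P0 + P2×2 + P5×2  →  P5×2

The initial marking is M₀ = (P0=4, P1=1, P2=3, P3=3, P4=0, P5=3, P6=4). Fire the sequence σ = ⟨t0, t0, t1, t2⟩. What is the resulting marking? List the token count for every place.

(P0=3, P1=1, P2=1, P3=0, P4=1, P5=12, P6=4)

step 1: fire t0:  (P0=4, P1=1, P2=3, P3=3, P4=0, P5=3, P6=4) → (P0=4, P1=1, P2=3, P3=2, P4=0, P5=6, P6=4)
step 2: fire t0:  (P0=4, P1=1, P2=3, P3=2, P4=0, P5=6, P6=4) → (P0=4, P1=1, P2=3, P3=1, P4=0, P5=9, P6=4)
step 3: fire t1:  (P0=4, P1=1, P2=3, P3=1, P4=0, P5=9, P6=4) → (P0=4, P1=1, P2=3, P3=0, P4=1, P5=12, P6=4)
step 4: fire t2:  (P0=4, P1=1, P2=3, P3=0, P4=1, P5=12, P6=4) → (P0=3, P1=1, P2=1, P3=0, P4=1, P5=12, P6=4)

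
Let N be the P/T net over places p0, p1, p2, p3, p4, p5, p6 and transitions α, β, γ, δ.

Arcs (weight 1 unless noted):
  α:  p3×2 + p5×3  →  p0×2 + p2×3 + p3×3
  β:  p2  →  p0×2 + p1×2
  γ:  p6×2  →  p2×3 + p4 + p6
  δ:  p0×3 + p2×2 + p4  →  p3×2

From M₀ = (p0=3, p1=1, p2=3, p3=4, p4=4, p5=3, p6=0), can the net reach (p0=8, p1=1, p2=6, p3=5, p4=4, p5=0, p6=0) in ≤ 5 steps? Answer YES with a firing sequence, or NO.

NO — not reachable within 5 firings

depth 0: 1 marking
depth 1: 4 markings reached so far
depth 2: 8 markings reached so far
depth 3: 11 markings reached so far
depth 4: 14 markings reached so far
depth 5: 17 markings reached so far
target is not among the 17 markings reachable within 5 steps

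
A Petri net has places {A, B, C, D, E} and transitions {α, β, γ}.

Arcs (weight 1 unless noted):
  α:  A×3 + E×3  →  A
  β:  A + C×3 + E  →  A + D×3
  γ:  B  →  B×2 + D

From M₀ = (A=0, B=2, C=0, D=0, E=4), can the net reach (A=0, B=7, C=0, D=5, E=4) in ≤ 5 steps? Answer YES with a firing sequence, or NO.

YES — reachable via ⟨γ, γ, γ, γ, γ⟩ (5 firings)

step 1: fire γ:  (A=0, B=2, C=0, D=0, E=4) → (A=0, B=3, C=0, D=1, E=4)
step 2: fire γ:  (A=0, B=3, C=0, D=1, E=4) → (A=0, B=4, C=0, D=2, E=4)
step 3: fire γ:  (A=0, B=4, C=0, D=2, E=4) → (A=0, B=5, C=0, D=3, E=4)
step 4: fire γ:  (A=0, B=5, C=0, D=3, E=4) → (A=0, B=6, C=0, D=4, E=4)
step 5: fire γ:  (A=0, B=6, C=0, D=4, E=4) → (A=0, B=7, C=0, D=5, E=4)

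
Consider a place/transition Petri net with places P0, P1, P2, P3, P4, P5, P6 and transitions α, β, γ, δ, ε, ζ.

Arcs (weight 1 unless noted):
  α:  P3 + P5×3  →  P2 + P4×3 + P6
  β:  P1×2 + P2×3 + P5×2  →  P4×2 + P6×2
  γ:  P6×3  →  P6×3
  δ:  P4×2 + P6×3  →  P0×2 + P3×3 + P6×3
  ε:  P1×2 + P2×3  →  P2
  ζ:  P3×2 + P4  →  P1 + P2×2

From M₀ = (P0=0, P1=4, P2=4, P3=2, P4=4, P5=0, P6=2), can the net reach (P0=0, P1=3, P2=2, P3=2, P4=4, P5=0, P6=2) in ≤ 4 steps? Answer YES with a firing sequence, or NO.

depth 0: 1 marking
depth 1: 3 markings reached so far
depth 2: 4 markings reached so far
depth 3: 5 markings reached so far
depth 4: 5 markings reached so far
(frontier empty at depth 4; search complete)
target is not among the 5 markings reachable within 4 steps

NO — not reachable within 4 firings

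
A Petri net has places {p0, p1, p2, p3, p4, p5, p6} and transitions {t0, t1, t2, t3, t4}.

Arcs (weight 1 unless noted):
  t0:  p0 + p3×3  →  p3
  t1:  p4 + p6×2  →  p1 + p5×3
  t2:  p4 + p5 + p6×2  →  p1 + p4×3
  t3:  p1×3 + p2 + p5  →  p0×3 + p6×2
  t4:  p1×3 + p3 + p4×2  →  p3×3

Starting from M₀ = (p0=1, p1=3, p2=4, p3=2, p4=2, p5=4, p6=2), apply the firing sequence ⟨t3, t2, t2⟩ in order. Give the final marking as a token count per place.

(p0=4, p1=2, p2=3, p3=2, p4=6, p5=1, p6=0)

step 1: fire t3:  (p0=1, p1=3, p2=4, p3=2, p4=2, p5=4, p6=2) → (p0=4, p1=0, p2=3, p3=2, p4=2, p5=3, p6=4)
step 2: fire t2:  (p0=4, p1=0, p2=3, p3=2, p4=2, p5=3, p6=4) → (p0=4, p1=1, p2=3, p3=2, p4=4, p5=2, p6=2)
step 3: fire t2:  (p0=4, p1=1, p2=3, p3=2, p4=4, p5=2, p6=2) → (p0=4, p1=2, p2=3, p3=2, p4=6, p5=1, p6=0)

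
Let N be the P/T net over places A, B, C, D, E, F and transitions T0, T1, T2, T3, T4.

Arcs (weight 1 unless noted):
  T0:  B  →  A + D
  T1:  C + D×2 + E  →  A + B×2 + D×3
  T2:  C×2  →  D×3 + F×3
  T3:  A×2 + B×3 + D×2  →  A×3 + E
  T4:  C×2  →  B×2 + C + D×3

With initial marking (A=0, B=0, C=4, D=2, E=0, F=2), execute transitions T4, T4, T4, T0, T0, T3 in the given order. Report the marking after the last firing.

(A=3, B=1, C=1, D=11, E=1, F=2)

step 1: fire T4:  (A=0, B=0, C=4, D=2, E=0, F=2) → (A=0, B=2, C=3, D=5, E=0, F=2)
step 2: fire T4:  (A=0, B=2, C=3, D=5, E=0, F=2) → (A=0, B=4, C=2, D=8, E=0, F=2)
step 3: fire T4:  (A=0, B=4, C=2, D=8, E=0, F=2) → (A=0, B=6, C=1, D=11, E=0, F=2)
step 4: fire T0:  (A=0, B=6, C=1, D=11, E=0, F=2) → (A=1, B=5, C=1, D=12, E=0, F=2)
step 5: fire T0:  (A=1, B=5, C=1, D=12, E=0, F=2) → (A=2, B=4, C=1, D=13, E=0, F=2)
step 6: fire T3:  (A=2, B=4, C=1, D=13, E=0, F=2) → (A=3, B=1, C=1, D=11, E=1, F=2)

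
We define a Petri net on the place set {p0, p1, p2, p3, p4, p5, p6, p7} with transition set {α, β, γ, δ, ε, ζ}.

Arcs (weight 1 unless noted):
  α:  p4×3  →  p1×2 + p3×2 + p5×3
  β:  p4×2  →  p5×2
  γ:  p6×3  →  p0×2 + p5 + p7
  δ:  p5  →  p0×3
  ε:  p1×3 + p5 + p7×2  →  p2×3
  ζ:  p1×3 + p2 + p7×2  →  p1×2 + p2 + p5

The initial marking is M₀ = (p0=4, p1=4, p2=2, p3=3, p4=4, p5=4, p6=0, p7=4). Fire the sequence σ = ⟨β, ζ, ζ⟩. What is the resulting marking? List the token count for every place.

(p0=4, p1=2, p2=2, p3=3, p4=2, p5=8, p6=0, p7=0)

step 1: fire β:  (p0=4, p1=4, p2=2, p3=3, p4=4, p5=4, p6=0, p7=4) → (p0=4, p1=4, p2=2, p3=3, p4=2, p5=6, p6=0, p7=4)
step 2: fire ζ:  (p0=4, p1=4, p2=2, p3=3, p4=2, p5=6, p6=0, p7=4) → (p0=4, p1=3, p2=2, p3=3, p4=2, p5=7, p6=0, p7=2)
step 3: fire ζ:  (p0=4, p1=3, p2=2, p3=3, p4=2, p5=7, p6=0, p7=2) → (p0=4, p1=2, p2=2, p3=3, p4=2, p5=8, p6=0, p7=0)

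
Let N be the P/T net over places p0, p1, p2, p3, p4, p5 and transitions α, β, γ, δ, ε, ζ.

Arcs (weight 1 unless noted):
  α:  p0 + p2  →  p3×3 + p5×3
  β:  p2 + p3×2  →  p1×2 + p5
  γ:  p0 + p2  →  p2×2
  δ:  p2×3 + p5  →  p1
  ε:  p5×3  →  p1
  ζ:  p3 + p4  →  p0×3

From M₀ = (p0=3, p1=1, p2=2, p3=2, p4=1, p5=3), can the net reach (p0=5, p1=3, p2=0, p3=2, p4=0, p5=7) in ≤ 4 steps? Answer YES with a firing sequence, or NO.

YES — reachable via ⟨α, β, ζ⟩ (3 firings)

step 1: fire α:  (p0=3, p1=1, p2=2, p3=2, p4=1, p5=3) → (p0=2, p1=1, p2=1, p3=5, p4=1, p5=6)
step 2: fire β:  (p0=2, p1=1, p2=1, p3=5, p4=1, p5=6) → (p0=2, p1=3, p2=0, p3=3, p4=1, p5=7)
step 3: fire ζ:  (p0=2, p1=3, p2=0, p3=3, p4=1, p5=7) → (p0=5, p1=3, p2=0, p3=2, p4=0, p5=7)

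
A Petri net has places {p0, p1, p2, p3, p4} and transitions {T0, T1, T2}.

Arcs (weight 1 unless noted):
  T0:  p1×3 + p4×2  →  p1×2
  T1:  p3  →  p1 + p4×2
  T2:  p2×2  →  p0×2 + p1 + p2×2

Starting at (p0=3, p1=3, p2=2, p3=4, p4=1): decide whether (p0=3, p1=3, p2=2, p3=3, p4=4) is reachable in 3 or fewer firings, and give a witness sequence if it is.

NO — not reachable within 3 firings

depth 0: 1 marking
depth 1: 3 markings reached so far
depth 2: 7 markings reached so far
depth 3: 13 markings reached so far
target is not among the 13 markings reachable within 3 steps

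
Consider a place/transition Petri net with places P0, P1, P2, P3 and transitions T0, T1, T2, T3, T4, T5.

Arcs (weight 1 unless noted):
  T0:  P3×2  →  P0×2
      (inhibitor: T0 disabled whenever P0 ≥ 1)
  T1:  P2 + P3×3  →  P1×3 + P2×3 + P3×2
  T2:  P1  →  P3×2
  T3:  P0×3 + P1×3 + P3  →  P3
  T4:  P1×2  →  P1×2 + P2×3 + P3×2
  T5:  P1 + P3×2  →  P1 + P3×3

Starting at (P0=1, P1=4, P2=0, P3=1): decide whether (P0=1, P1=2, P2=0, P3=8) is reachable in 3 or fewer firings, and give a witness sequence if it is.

NO — not reachable within 3 firings

depth 0: 1 marking
depth 1: 3 markings reached so far
depth 2: 9 markings reached so far
depth 3: 21 markings reached so far
target is not among the 21 markings reachable within 3 steps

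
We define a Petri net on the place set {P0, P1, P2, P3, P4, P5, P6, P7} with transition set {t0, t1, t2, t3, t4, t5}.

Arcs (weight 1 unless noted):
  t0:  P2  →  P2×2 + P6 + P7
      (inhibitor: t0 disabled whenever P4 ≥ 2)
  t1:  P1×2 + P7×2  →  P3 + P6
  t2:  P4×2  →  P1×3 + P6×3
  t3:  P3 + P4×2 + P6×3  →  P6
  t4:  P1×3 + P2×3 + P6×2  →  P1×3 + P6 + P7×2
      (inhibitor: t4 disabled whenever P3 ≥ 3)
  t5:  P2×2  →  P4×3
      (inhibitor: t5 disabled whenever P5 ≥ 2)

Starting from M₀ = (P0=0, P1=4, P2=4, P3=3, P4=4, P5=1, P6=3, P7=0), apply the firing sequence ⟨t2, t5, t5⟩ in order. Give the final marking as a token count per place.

step 1: fire t2:  (P0=0, P1=4, P2=4, P3=3, P4=4, P5=1, P6=3, P7=0) → (P0=0, P1=7, P2=4, P3=3, P4=2, P5=1, P6=6, P7=0)
step 2: fire t5:  (P0=0, P1=7, P2=4, P3=3, P4=2, P5=1, P6=6, P7=0) → (P0=0, P1=7, P2=2, P3=3, P4=5, P5=1, P6=6, P7=0)
step 3: fire t5:  (P0=0, P1=7, P2=2, P3=3, P4=5, P5=1, P6=6, P7=0) → (P0=0, P1=7, P2=0, P3=3, P4=8, P5=1, P6=6, P7=0)

(P0=0, P1=7, P2=0, P3=3, P4=8, P5=1, P6=6, P7=0)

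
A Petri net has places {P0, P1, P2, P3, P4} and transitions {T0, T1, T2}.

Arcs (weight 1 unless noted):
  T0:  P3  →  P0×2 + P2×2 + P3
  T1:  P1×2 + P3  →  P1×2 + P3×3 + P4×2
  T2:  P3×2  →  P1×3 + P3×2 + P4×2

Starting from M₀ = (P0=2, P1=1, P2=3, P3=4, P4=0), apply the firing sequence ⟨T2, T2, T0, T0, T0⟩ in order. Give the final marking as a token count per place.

(P0=8, P1=7, P2=9, P3=4, P4=4)

step 1: fire T2:  (P0=2, P1=1, P2=3, P3=4, P4=0) → (P0=2, P1=4, P2=3, P3=4, P4=2)
step 2: fire T2:  (P0=2, P1=4, P2=3, P3=4, P4=2) → (P0=2, P1=7, P2=3, P3=4, P4=4)
step 3: fire T0:  (P0=2, P1=7, P2=3, P3=4, P4=4) → (P0=4, P1=7, P2=5, P3=4, P4=4)
step 4: fire T0:  (P0=4, P1=7, P2=5, P3=4, P4=4) → (P0=6, P1=7, P2=7, P3=4, P4=4)
step 5: fire T0:  (P0=6, P1=7, P2=7, P3=4, P4=4) → (P0=8, P1=7, P2=9, P3=4, P4=4)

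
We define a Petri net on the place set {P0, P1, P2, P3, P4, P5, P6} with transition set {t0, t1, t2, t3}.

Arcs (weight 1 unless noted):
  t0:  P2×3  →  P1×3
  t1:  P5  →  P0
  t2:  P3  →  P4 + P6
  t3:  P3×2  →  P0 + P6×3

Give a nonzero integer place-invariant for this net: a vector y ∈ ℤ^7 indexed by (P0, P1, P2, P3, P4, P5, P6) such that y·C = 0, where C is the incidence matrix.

y = (P0:0, P1:1, P2:1, P3:0, P4:0, P5:0, P6:0)

Incidence matrix C (rows=places, cols=transitions):
       t0   t1   t2   t3
   P0   0    1    0    1
   P1   3    0    0    0
   P2  -3    0    0    0
   P3   0    0   -1   -2
   P4   0    0    1    0
   P5   0   -1    0    0
   P6   0    0    1    3

Candidate y = [0, 1, 1, 0, 0, 0, 0]; check y·C column-wise:
  col t0: 1·3 + 1·-3 = 0
  col t1: 0·1 + 1·0 + 1·0 + 0·-1 = 0
  col t2: 1·0 + 1·0 + 0·-1 + 0·1 + 0·1 = 0
  col t3: 0·1 + 1·0 + 1·0 + 0·-2 + 0·3 = 0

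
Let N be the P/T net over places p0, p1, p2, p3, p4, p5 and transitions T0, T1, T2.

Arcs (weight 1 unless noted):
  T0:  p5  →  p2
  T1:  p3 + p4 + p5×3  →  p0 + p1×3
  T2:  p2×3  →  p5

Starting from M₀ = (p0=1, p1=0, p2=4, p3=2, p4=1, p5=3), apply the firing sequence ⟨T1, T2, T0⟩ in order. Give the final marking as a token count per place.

(p0=2, p1=3, p2=2, p3=1, p4=0, p5=0)

step 1: fire T1:  (p0=1, p1=0, p2=4, p3=2, p4=1, p5=3) → (p0=2, p1=3, p2=4, p3=1, p4=0, p5=0)
step 2: fire T2:  (p0=2, p1=3, p2=4, p3=1, p4=0, p5=0) → (p0=2, p1=3, p2=1, p3=1, p4=0, p5=1)
step 3: fire T0:  (p0=2, p1=3, p2=1, p3=1, p4=0, p5=1) → (p0=2, p1=3, p2=2, p3=1, p4=0, p5=0)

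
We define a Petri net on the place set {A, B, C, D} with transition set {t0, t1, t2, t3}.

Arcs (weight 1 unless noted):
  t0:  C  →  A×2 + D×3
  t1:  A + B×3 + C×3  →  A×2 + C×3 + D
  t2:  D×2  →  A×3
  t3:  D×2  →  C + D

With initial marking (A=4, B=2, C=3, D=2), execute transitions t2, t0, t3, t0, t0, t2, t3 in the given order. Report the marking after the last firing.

step 1: fire t2:  (A=4, B=2, C=3, D=2) → (A=7, B=2, C=3, D=0)
step 2: fire t0:  (A=7, B=2, C=3, D=0) → (A=9, B=2, C=2, D=3)
step 3: fire t3:  (A=9, B=2, C=2, D=3) → (A=9, B=2, C=3, D=2)
step 4: fire t0:  (A=9, B=2, C=3, D=2) → (A=11, B=2, C=2, D=5)
step 5: fire t0:  (A=11, B=2, C=2, D=5) → (A=13, B=2, C=1, D=8)
step 6: fire t2:  (A=13, B=2, C=1, D=8) → (A=16, B=2, C=1, D=6)
step 7: fire t3:  (A=16, B=2, C=1, D=6) → (A=16, B=2, C=2, D=5)

(A=16, B=2, C=2, D=5)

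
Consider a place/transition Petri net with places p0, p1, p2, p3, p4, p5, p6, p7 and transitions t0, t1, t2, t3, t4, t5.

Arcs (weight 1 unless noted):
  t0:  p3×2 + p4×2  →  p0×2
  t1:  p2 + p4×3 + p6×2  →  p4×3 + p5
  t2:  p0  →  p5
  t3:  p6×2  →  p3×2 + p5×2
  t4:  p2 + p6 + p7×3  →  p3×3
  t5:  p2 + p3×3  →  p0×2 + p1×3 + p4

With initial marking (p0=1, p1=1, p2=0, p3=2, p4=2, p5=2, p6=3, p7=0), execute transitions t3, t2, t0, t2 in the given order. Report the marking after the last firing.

(p0=1, p1=1, p2=0, p3=2, p4=0, p5=6, p6=1, p7=0)

step 1: fire t3:  (p0=1, p1=1, p2=0, p3=2, p4=2, p5=2, p6=3, p7=0) → (p0=1, p1=1, p2=0, p3=4, p4=2, p5=4, p6=1, p7=0)
step 2: fire t2:  (p0=1, p1=1, p2=0, p3=4, p4=2, p5=4, p6=1, p7=0) → (p0=0, p1=1, p2=0, p3=4, p4=2, p5=5, p6=1, p7=0)
step 3: fire t0:  (p0=0, p1=1, p2=0, p3=4, p4=2, p5=5, p6=1, p7=0) → (p0=2, p1=1, p2=0, p3=2, p4=0, p5=5, p6=1, p7=0)
step 4: fire t2:  (p0=2, p1=1, p2=0, p3=2, p4=0, p5=5, p6=1, p7=0) → (p0=1, p1=1, p2=0, p3=2, p4=0, p5=6, p6=1, p7=0)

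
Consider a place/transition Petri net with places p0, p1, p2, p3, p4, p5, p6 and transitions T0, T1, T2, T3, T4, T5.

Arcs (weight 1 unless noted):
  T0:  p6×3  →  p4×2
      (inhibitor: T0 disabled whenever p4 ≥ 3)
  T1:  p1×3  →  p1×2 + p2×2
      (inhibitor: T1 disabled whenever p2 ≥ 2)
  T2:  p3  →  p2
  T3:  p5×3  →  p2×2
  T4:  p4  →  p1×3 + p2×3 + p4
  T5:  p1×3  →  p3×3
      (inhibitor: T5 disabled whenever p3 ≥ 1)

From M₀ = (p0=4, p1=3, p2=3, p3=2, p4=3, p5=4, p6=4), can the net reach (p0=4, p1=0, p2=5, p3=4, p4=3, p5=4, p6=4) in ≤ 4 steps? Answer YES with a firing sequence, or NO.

depth 0: 1 marking
depth 1: 4 markings reached so far
depth 2: 9 markings reached so far
depth 3: 16 markings reached so far
depth 4: 25 markings reached so far
target is not among the 25 markings reachable within 4 steps

NO — not reachable within 4 firings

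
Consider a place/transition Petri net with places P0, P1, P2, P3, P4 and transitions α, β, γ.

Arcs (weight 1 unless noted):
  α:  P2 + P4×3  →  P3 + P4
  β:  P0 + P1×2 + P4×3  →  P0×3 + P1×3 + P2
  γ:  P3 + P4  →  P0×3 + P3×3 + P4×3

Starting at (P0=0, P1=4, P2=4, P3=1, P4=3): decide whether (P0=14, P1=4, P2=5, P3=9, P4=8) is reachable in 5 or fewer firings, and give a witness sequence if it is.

depth 0: 1 marking
depth 1: 3 markings reached so far
depth 2: 6 markings reached so far
depth 3: 11 markings reached so far
depth 4: 17 markings reached so far
depth 5: 25 markings reached so far
target is not among the 25 markings reachable within 5 steps

NO — not reachable within 5 firings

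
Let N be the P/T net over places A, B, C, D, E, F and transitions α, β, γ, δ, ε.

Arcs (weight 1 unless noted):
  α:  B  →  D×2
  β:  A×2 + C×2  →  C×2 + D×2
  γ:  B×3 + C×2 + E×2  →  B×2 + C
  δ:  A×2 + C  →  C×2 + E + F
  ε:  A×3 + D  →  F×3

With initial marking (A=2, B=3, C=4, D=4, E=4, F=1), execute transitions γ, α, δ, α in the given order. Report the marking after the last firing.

step 1: fire γ:  (A=2, B=3, C=4, D=4, E=4, F=1) → (A=2, B=2, C=3, D=4, E=2, F=1)
step 2: fire α:  (A=2, B=2, C=3, D=4, E=2, F=1) → (A=2, B=1, C=3, D=6, E=2, F=1)
step 3: fire δ:  (A=2, B=1, C=3, D=6, E=2, F=1) → (A=0, B=1, C=4, D=6, E=3, F=2)
step 4: fire α:  (A=0, B=1, C=4, D=6, E=3, F=2) → (A=0, B=0, C=4, D=8, E=3, F=2)

(A=0, B=0, C=4, D=8, E=3, F=2)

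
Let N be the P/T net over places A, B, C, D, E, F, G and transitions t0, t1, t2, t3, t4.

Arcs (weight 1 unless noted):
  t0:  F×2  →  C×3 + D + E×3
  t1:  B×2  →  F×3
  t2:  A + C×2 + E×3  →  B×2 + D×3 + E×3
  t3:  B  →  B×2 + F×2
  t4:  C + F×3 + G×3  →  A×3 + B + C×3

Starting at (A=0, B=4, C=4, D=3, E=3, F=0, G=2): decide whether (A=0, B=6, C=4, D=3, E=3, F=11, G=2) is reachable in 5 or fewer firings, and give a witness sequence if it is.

step 1: fire t1:  (A=0, B=4, C=4, D=3, E=3, F=0, G=2) → (A=0, B=2, C=4, D=3, E=3, F=3, G=2)
step 2: fire t3:  (A=0, B=2, C=4, D=3, E=3, F=3, G=2) → (A=0, B=3, C=4, D=3, E=3, F=5, G=2)
step 3: fire t3:  (A=0, B=3, C=4, D=3, E=3, F=5, G=2) → (A=0, B=4, C=4, D=3, E=3, F=7, G=2)
step 4: fire t3:  (A=0, B=4, C=4, D=3, E=3, F=7, G=2) → (A=0, B=5, C=4, D=3, E=3, F=9, G=2)
step 5: fire t3:  (A=0, B=5, C=4, D=3, E=3, F=9, G=2) → (A=0, B=6, C=4, D=3, E=3, F=11, G=2)

YES — reachable via ⟨t1, t3, t3, t3, t3⟩ (5 firings)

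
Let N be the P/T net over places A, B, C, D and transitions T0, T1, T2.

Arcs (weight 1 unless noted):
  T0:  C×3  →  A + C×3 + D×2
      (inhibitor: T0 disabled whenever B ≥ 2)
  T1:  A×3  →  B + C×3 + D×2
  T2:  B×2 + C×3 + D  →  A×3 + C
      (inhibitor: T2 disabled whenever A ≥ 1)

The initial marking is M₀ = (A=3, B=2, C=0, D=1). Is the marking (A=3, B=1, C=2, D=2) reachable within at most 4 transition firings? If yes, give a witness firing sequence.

NO — not reachable within 4 firings

depth 0: 1 marking
depth 1: 2 markings reached so far
depth 2: 3 markings reached so far
depth 3: 4 markings reached so far
depth 4: 5 markings reached so far
target is not among the 5 markings reachable within 4 steps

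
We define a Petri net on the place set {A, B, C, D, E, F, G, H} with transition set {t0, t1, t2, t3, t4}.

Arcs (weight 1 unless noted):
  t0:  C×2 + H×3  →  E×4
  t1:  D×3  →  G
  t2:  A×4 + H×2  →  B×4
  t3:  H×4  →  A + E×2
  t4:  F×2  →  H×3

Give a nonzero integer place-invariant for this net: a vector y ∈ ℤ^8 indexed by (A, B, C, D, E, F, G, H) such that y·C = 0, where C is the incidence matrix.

y = (A:2, B:2, C:-2, D:0, E:-1, F:0, G:0, H:0)

Incidence matrix C (rows=places, cols=transitions):
       t0   t1   t2   t3   t4
    A   0    0   -4    1    0
    B   0    0    4    0    0
    C  -2    0    0    0    0
    D   0   -3    0    0    0
    E   4    0    0    2    0
    F   0    0    0    0   -2
    G   0    1    0    0    0
    H  -3    0   -2   -4    3

Candidate y = [2, 2, -2, 0, -1, 0, 0, 0]; check y·C column-wise:
  col t0: 2·0 + 2·0 + -2·-2 + -1·4 + 0·-3 = 0
  col t1: 2·0 + 2·0 + -2·0 + 0·-3 + -1·0 + 0·1 = 0
  col t2: 2·-4 + 2·4 + -2·0 + -1·0 + 0·-2 = 0
  col t3: 2·1 + 2·0 + -2·0 + -1·2 + 0·-4 = 0
  col t4: 2·0 + 2·0 + -2·0 + -1·0 + 0·-2 + 0·3 = 0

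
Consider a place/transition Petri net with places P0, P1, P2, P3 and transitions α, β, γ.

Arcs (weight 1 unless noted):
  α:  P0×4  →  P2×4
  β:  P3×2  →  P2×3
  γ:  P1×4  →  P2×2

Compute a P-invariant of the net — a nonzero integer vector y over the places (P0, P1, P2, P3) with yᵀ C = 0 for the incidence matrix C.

Incidence matrix C (rows=places, cols=transitions):
        α    β    γ
   P0  -4    0    0
   P1   0    0   -4
   P2   4    3    2
   P3   0   -2    0

Candidate y = [2, 1, 2, 3]; check y·C column-wise:
  col α: 2·-4 + 1·0 + 2·4 + 3·0 = 0
  col β: 2·0 + 1·0 + 2·3 + 3·-2 = 0
  col γ: 2·0 + 1·-4 + 2·2 + 3·0 = 0

y = (P0:2, P1:1, P2:2, P3:3)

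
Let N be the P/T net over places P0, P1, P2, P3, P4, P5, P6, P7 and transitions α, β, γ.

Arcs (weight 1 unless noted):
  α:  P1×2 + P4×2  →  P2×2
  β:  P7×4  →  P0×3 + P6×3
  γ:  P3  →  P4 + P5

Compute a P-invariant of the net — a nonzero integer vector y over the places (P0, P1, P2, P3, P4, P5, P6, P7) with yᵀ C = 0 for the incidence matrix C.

Incidence matrix C (rows=places, cols=transitions):
        α    β    γ
   P0   0    3    0
   P1  -2    0    0
   P2   2    0    0
   P3   0    0   -1
   P4  -2    0    1
   P5   0    0    1
   P6   0    3    0
   P7   0   -4    0

Candidate y = [0, 1, 1, 0, 0, 0, 0, 0]; check y·C column-wise:
  col α: 1·-2 + 1·2 + 0·-2 = 0
  col β: 0·3 + 1·0 + 1·0 + 0·3 + 0·-4 = 0
  col γ: 1·0 + 1·0 + 0·-1 + 0·1 + 0·1 = 0

y = (P0:0, P1:1, P2:1, P3:0, P4:0, P5:0, P6:0, P7:0)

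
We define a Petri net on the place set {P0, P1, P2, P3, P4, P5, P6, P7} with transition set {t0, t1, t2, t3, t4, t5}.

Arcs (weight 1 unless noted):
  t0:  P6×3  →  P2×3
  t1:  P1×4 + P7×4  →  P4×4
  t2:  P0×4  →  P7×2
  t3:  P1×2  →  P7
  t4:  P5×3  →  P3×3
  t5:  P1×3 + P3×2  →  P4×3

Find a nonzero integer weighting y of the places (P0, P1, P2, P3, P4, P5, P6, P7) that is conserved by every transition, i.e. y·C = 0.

y = (P0:0, P1:0, P2:1, P3:0, P4:0, P5:0, P6:1, P7:0)

Incidence matrix C (rows=places, cols=transitions):
       t0   t1   t2   t3   t4   t5
   P0   0    0   -4    0    0    0
   P1   0   -4    0   -2    0   -3
   P2   3    0    0    0    0    0
   P3   0    0    0    0    3   -2
   P4   0    4    0    0    0    3
   P5   0    0    0    0   -3    0
   P6  -3    0    0    0    0    0
   P7   0   -4    2    1    0    0

Candidate y = [0, 0, 1, 0, 0, 0, 1, 0]; check y·C column-wise:
  col t0: 1·3 + 1·-3 = 0
  col t1: 0·-4 + 1·0 + 0·4 + 1·0 + 0·-4 = 0
  col t2: 0·-4 + 1·0 + 1·0 + 0·2 = 0
  col t3: 0·-2 + 1·0 + 1·0 + 0·1 = 0
  col t4: 1·0 + 0·3 + 0·-3 + 1·0 = 0
  col t5: 0·-3 + 1·0 + 0·-2 + 0·3 + 1·0 = 0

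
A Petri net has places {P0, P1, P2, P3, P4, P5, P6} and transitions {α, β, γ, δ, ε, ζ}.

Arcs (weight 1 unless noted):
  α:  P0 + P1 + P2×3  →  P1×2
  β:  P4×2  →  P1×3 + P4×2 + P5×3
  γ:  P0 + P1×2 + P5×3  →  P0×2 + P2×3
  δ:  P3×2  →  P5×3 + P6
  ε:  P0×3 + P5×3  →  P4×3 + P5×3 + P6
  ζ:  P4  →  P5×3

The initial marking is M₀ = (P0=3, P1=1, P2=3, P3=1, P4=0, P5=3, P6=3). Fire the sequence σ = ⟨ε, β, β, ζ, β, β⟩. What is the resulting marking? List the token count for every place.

(P0=0, P1=13, P2=3, P3=1, P4=2, P5=18, P6=4)

step 1: fire ε:  (P0=3, P1=1, P2=3, P3=1, P4=0, P5=3, P6=3) → (P0=0, P1=1, P2=3, P3=1, P4=3, P5=3, P6=4)
step 2: fire β:  (P0=0, P1=1, P2=3, P3=1, P4=3, P5=3, P6=4) → (P0=0, P1=4, P2=3, P3=1, P4=3, P5=6, P6=4)
step 3: fire β:  (P0=0, P1=4, P2=3, P3=1, P4=3, P5=6, P6=4) → (P0=0, P1=7, P2=3, P3=1, P4=3, P5=9, P6=4)
step 4: fire ζ:  (P0=0, P1=7, P2=3, P3=1, P4=3, P5=9, P6=4) → (P0=0, P1=7, P2=3, P3=1, P4=2, P5=12, P6=4)
step 5: fire β:  (P0=0, P1=7, P2=3, P3=1, P4=2, P5=12, P6=4) → (P0=0, P1=10, P2=3, P3=1, P4=2, P5=15, P6=4)
step 6: fire β:  (P0=0, P1=10, P2=3, P3=1, P4=2, P5=15, P6=4) → (P0=0, P1=13, P2=3, P3=1, P4=2, P5=18, P6=4)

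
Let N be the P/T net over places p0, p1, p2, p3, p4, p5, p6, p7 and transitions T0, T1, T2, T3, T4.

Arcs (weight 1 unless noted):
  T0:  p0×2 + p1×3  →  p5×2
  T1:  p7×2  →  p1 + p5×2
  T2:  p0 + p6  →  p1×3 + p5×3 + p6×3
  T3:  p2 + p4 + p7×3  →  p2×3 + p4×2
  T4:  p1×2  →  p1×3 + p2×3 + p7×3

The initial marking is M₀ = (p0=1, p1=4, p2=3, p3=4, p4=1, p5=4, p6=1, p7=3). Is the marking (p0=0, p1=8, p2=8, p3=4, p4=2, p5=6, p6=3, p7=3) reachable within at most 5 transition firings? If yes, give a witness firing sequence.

NO — not reachable within 5 firings

depth 0: 1 marking
depth 1: 5 markings reached so far
depth 2: 11 markings reached so far
depth 3: 20 markings reached so far
depth 4: 33 markings reached so far
depth 5: 50 markings reached so far
target is not among the 50 markings reachable within 5 steps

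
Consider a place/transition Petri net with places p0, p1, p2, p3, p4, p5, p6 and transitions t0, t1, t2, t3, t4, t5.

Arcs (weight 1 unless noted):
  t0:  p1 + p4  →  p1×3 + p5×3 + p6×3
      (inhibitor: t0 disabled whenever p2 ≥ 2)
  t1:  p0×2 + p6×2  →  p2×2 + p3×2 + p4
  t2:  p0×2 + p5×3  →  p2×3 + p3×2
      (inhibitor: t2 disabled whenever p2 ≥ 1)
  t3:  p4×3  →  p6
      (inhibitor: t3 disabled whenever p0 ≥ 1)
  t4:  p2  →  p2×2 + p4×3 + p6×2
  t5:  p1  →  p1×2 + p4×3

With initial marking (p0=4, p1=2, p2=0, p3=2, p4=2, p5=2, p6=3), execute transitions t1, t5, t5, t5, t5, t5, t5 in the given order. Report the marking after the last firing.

(p0=2, p1=8, p2=2, p3=4, p4=21, p5=2, p6=1)

step 1: fire t1:  (p0=4, p1=2, p2=0, p3=2, p4=2, p5=2, p6=3) → (p0=2, p1=2, p2=2, p3=4, p4=3, p5=2, p6=1)
step 2: fire t5:  (p0=2, p1=2, p2=2, p3=4, p4=3, p5=2, p6=1) → (p0=2, p1=3, p2=2, p3=4, p4=6, p5=2, p6=1)
step 3: fire t5:  (p0=2, p1=3, p2=2, p3=4, p4=6, p5=2, p6=1) → (p0=2, p1=4, p2=2, p3=4, p4=9, p5=2, p6=1)
step 4: fire t5:  (p0=2, p1=4, p2=2, p3=4, p4=9, p5=2, p6=1) → (p0=2, p1=5, p2=2, p3=4, p4=12, p5=2, p6=1)
step 5: fire t5:  (p0=2, p1=5, p2=2, p3=4, p4=12, p5=2, p6=1) → (p0=2, p1=6, p2=2, p3=4, p4=15, p5=2, p6=1)
step 6: fire t5:  (p0=2, p1=6, p2=2, p3=4, p4=15, p5=2, p6=1) → (p0=2, p1=7, p2=2, p3=4, p4=18, p5=2, p6=1)
step 7: fire t5:  (p0=2, p1=7, p2=2, p3=4, p4=18, p5=2, p6=1) → (p0=2, p1=8, p2=2, p3=4, p4=21, p5=2, p6=1)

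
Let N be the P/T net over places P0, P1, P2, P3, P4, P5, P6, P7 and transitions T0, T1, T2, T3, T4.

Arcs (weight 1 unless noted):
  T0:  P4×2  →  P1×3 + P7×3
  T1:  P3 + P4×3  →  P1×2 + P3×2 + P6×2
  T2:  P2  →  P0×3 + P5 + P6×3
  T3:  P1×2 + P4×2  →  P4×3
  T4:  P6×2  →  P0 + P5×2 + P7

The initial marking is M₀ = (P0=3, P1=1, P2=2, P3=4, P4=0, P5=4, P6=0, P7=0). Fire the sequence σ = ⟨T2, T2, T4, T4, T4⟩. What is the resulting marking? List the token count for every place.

step 1: fire T2:  (P0=3, P1=1, P2=2, P3=4, P4=0, P5=4, P6=0, P7=0) → (P0=6, P1=1, P2=1, P3=4, P4=0, P5=5, P6=3, P7=0)
step 2: fire T2:  (P0=6, P1=1, P2=1, P3=4, P4=0, P5=5, P6=3, P7=0) → (P0=9, P1=1, P2=0, P3=4, P4=0, P5=6, P6=6, P7=0)
step 3: fire T4:  (P0=9, P1=1, P2=0, P3=4, P4=0, P5=6, P6=6, P7=0) → (P0=10, P1=1, P2=0, P3=4, P4=0, P5=8, P6=4, P7=1)
step 4: fire T4:  (P0=10, P1=1, P2=0, P3=4, P4=0, P5=8, P6=4, P7=1) → (P0=11, P1=1, P2=0, P3=4, P4=0, P5=10, P6=2, P7=2)
step 5: fire T4:  (P0=11, P1=1, P2=0, P3=4, P4=0, P5=10, P6=2, P7=2) → (P0=12, P1=1, P2=0, P3=4, P4=0, P5=12, P6=0, P7=3)

(P0=12, P1=1, P2=0, P3=4, P4=0, P5=12, P6=0, P7=3)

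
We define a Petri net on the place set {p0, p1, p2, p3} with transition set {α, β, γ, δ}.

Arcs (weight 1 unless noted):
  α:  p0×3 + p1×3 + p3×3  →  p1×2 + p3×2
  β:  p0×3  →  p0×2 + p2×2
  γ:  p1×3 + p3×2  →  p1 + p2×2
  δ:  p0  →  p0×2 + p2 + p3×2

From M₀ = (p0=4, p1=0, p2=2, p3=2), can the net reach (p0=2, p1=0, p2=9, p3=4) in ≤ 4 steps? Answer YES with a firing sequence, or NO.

step 1: fire β:  (p0=4, p1=0, p2=2, p3=2) → (p0=3, p1=0, p2=4, p3=2)
step 2: fire β:  (p0=3, p1=0, p2=4, p3=2) → (p0=2, p1=0, p2=6, p3=2)
step 3: fire δ:  (p0=2, p1=0, p2=6, p3=2) → (p0=3, p1=0, p2=7, p3=4)
step 4: fire β:  (p0=3, p1=0, p2=7, p3=4) → (p0=2, p1=0, p2=9, p3=4)

YES — reachable via ⟨β, β, δ, β⟩ (4 firings)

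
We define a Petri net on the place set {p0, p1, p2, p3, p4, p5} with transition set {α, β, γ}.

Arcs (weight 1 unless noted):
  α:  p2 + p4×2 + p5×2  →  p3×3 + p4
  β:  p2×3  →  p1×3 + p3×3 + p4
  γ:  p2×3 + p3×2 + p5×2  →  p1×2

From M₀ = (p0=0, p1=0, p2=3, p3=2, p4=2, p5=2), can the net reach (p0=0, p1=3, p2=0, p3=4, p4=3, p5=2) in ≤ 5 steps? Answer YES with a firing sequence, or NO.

NO — not reachable within 5 firings

depth 0: 1 marking
depth 1: 4 markings reached so far
depth 2: 4 markings reached so far
(frontier empty at depth 2; search complete)
target is not among the 4 markings reachable within 5 steps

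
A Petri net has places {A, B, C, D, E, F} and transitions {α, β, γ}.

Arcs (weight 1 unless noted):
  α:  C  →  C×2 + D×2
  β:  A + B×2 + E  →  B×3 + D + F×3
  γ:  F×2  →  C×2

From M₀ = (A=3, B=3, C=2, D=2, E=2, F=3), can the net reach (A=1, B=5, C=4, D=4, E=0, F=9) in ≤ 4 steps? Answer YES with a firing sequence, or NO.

NO — not reachable within 4 firings

depth 0: 1 marking
depth 1: 4 markings reached so far
depth 2: 9 markings reached so far
depth 3: 16 markings reached so far
depth 4: 25 markings reached so far
target is not among the 25 markings reachable within 4 steps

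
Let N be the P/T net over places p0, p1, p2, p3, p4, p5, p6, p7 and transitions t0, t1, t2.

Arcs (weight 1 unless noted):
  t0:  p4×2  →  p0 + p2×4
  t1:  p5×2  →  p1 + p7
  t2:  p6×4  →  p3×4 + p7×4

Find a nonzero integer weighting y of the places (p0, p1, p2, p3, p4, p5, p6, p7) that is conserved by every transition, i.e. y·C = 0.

y = (p0:4, p1:0, p2:-1, p3:0, p4:0, p5:0, p6:0, p7:0)

Incidence matrix C (rows=places, cols=transitions):
       t0   t1   t2
   p0   1    0    0
   p1   0    1    0
   p2   4    0    0
   p3   0    0    4
   p4  -2    0    0
   p5   0   -2    0
   p6   0    0   -4
   p7   0    1    4

Candidate y = [4, 0, -1, 0, 0, 0, 0, 0]; check y·C column-wise:
  col t0: 4·1 + -1·4 + 0·-2 = 0
  col t1: 4·0 + 0·1 + -1·0 + 0·-2 + 0·1 = 0
  col t2: 4·0 + -1·0 + 0·4 + 0·-4 + 0·4 = 0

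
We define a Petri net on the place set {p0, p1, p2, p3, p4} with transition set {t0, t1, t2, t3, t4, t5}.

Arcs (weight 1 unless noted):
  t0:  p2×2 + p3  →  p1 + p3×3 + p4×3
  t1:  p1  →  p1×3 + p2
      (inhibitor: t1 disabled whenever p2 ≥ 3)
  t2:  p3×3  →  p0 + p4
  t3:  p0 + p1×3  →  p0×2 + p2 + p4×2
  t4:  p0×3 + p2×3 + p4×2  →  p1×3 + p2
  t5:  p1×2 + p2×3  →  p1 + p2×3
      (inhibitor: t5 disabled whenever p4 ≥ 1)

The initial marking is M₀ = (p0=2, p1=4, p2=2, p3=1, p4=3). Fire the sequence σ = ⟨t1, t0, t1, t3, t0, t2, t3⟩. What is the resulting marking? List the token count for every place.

(p0=5, p1=4, p2=2, p3=2, p4=14)

step 1: fire t1:  (p0=2, p1=4, p2=2, p3=1, p4=3) → (p0=2, p1=6, p2=3, p3=1, p4=3)
step 2: fire t0:  (p0=2, p1=6, p2=3, p3=1, p4=3) → (p0=2, p1=7, p2=1, p3=3, p4=6)
step 3: fire t1:  (p0=2, p1=7, p2=1, p3=3, p4=6) → (p0=2, p1=9, p2=2, p3=3, p4=6)
step 4: fire t3:  (p0=2, p1=9, p2=2, p3=3, p4=6) → (p0=3, p1=6, p2=3, p3=3, p4=8)
step 5: fire t0:  (p0=3, p1=6, p2=3, p3=3, p4=8) → (p0=3, p1=7, p2=1, p3=5, p4=11)
step 6: fire t2:  (p0=3, p1=7, p2=1, p3=5, p4=11) → (p0=4, p1=7, p2=1, p3=2, p4=12)
step 7: fire t3:  (p0=4, p1=7, p2=1, p3=2, p4=12) → (p0=5, p1=4, p2=2, p3=2, p4=14)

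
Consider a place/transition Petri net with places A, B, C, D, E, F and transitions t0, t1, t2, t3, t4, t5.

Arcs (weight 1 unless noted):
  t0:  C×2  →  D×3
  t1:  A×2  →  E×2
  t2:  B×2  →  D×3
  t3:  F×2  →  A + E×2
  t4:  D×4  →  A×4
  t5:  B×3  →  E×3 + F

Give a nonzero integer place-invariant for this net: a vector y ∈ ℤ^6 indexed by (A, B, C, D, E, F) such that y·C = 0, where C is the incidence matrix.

y = (A:2, B:3, C:3, D:2, E:2, F:3)

Incidence matrix C (rows=places, cols=transitions):
       t0   t1   t2   t3   t4   t5
    A   0   -2    0    1    4    0
    B   0    0   -2    0    0   -3
    C  -2    0    0    0    0    0
    D   3    0    3    0   -4    0
    E   0    2    0    2    0    3
    F   0    0    0   -2    0    1

Candidate y = [2, 3, 3, 2, 2, 3]; check y·C column-wise:
  col t0: 2·0 + 3·0 + 3·-2 + 2·3 + 2·0 + 3·0 = 0
  col t1: 2·-2 + 3·0 + 3·0 + 2·0 + 2·2 + 3·0 = 0
  col t2: 2·0 + 3·-2 + 3·0 + 2·3 + 2·0 + 3·0 = 0
  col t3: 2·1 + 3·0 + 3·0 + 2·0 + 2·2 + 3·-2 = 0
  col t4: 2·4 + 3·0 + 3·0 + 2·-4 + 2·0 + 3·0 = 0
  col t5: 2·0 + 3·-3 + 3·0 + 2·0 + 2·3 + 3·1 = 0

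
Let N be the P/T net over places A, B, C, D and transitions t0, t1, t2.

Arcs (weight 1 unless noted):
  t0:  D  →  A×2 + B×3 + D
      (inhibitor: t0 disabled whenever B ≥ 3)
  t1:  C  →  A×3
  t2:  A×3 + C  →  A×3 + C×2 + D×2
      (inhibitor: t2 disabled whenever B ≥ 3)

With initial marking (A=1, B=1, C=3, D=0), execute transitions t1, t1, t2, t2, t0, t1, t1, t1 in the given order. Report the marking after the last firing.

step 1: fire t1:  (A=1, B=1, C=3, D=0) → (A=4, B=1, C=2, D=0)
step 2: fire t1:  (A=4, B=1, C=2, D=0) → (A=7, B=1, C=1, D=0)
step 3: fire t2:  (A=7, B=1, C=1, D=0) → (A=7, B=1, C=2, D=2)
step 4: fire t2:  (A=7, B=1, C=2, D=2) → (A=7, B=1, C=3, D=4)
step 5: fire t0:  (A=7, B=1, C=3, D=4) → (A=9, B=4, C=3, D=4)
step 6: fire t1:  (A=9, B=4, C=3, D=4) → (A=12, B=4, C=2, D=4)
step 7: fire t1:  (A=12, B=4, C=2, D=4) → (A=15, B=4, C=1, D=4)
step 8: fire t1:  (A=15, B=4, C=1, D=4) → (A=18, B=4, C=0, D=4)

(A=18, B=4, C=0, D=4)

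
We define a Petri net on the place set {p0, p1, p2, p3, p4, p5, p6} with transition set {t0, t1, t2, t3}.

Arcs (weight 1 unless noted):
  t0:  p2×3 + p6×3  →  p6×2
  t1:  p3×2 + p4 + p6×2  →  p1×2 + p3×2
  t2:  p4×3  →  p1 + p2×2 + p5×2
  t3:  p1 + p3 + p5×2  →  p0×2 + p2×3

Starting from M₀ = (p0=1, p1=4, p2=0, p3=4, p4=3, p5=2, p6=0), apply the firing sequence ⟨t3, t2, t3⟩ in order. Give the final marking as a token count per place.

step 1: fire t3:  (p0=1, p1=4, p2=0, p3=4, p4=3, p5=2, p6=0) → (p0=3, p1=3, p2=3, p3=3, p4=3, p5=0, p6=0)
step 2: fire t2:  (p0=3, p1=3, p2=3, p3=3, p4=3, p5=0, p6=0) → (p0=3, p1=4, p2=5, p3=3, p4=0, p5=2, p6=0)
step 3: fire t3:  (p0=3, p1=4, p2=5, p3=3, p4=0, p5=2, p6=0) → (p0=5, p1=3, p2=8, p3=2, p4=0, p5=0, p6=0)

(p0=5, p1=3, p2=8, p3=2, p4=0, p5=0, p6=0)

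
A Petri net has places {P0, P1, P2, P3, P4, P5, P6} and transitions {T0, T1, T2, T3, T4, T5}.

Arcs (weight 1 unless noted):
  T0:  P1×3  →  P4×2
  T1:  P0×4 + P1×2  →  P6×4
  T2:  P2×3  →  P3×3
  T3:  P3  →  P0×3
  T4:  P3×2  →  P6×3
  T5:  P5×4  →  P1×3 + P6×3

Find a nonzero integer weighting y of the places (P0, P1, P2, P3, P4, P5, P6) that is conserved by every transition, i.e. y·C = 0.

Incidence matrix C (rows=places, cols=transitions):
       T0   T1   T2   T3   T4   T5
   P0   0   -4    0    3    0    0
   P1  -3   -2    0    0    0    3
   P2   0    0   -3    0    0    0
   P3   0    0    3   -1   -2    0
   P4   2    0    0    0    0    0
   P5   0    0    0    0    0   -4
   P6   0    4    0    0    3    3

Candidate y = [1, 2, 3, 3, 3, 3, 2]; check y·C column-wise:
  col T0: 1·0 + 2·-3 + 3·0 + 3·0 + 3·2 + 3·0 + 2·0 = 0
  col T1: 1·-4 + 2·-2 + 3·0 + 3·0 + 3·0 + 3·0 + 2·4 = 0
  col T2: 1·0 + 2·0 + 3·-3 + 3·3 + 3·0 + 3·0 + 2·0 = 0
  col T3: 1·3 + 2·0 + 3·0 + 3·-1 + 3·0 + 3·0 + 2·0 = 0
  col T4: 1·0 + 2·0 + 3·0 + 3·-2 + 3·0 + 3·0 + 2·3 = 0
  col T5: 1·0 + 2·3 + 3·0 + 3·0 + 3·0 + 3·-4 + 2·3 = 0

y = (P0:1, P1:2, P2:3, P3:3, P4:3, P5:3, P6:2)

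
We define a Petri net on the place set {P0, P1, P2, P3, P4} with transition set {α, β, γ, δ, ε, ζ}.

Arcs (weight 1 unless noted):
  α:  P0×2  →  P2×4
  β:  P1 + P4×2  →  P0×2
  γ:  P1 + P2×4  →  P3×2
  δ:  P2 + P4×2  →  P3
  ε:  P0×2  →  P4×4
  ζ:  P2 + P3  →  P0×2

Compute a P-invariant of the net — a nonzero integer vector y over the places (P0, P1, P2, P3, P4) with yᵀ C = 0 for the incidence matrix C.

y = (P0:2, P1:2, P2:1, P3:3, P4:1)

Incidence matrix C (rows=places, cols=transitions):
        α    β    γ    δ    ε    ζ
   P0  -2    2    0    0   -2    2
   P1   0   -1   -1    0    0    0
   P2   4    0   -4   -1    0   -1
   P3   0    0    2    1    0   -1
   P4   0   -2    0   -2    4    0

Candidate y = [2, 2, 1, 3, 1]; check y·C column-wise:
  col α: 2·-2 + 2·0 + 1·4 + 3·0 + 1·0 = 0
  col β: 2·2 + 2·-1 + 1·0 + 3·0 + 1·-2 = 0
  col γ: 2·0 + 2·-1 + 1·-4 + 3·2 + 1·0 = 0
  col δ: 2·0 + 2·0 + 1·-1 + 3·1 + 1·-2 = 0
  col ε: 2·-2 + 2·0 + 1·0 + 3·0 + 1·4 = 0
  col ζ: 2·2 + 2·0 + 1·-1 + 3·-1 + 1·0 = 0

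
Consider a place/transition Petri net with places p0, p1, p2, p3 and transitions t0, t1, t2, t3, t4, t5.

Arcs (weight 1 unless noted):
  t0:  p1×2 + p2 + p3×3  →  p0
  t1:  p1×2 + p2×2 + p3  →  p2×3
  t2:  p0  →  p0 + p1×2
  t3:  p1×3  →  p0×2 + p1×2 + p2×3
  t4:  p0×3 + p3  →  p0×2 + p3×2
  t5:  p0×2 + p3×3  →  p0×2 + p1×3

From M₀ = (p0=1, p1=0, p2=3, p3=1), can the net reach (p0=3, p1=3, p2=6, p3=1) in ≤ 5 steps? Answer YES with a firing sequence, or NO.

step 1: fire t2:  (p0=1, p1=0, p2=3, p3=1) → (p0=1, p1=2, p2=3, p3=1)
step 2: fire t2:  (p0=1, p1=2, p2=3, p3=1) → (p0=1, p1=4, p2=3, p3=1)
step 3: fire t3:  (p0=1, p1=4, p2=3, p3=1) → (p0=3, p1=3, p2=6, p3=1)

YES — reachable via ⟨t2, t2, t3⟩ (3 firings)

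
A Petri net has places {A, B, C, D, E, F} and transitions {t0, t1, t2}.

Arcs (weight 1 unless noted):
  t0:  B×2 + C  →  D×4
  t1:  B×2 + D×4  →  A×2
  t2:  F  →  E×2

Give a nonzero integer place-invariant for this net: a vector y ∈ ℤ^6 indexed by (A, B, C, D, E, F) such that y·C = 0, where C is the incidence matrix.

Incidence matrix C (rows=places, cols=transitions):
       t0   t1   t2
    A   0    2    0
    B  -2   -2    0
    C  -1    0    0
    D   4   -4    0
    E   0    0    2
    F   0    0   -1

Candidate y = [1, 1, -2, 0, 0, 0]; check y·C column-wise:
  col t0: 1·0 + 1·-2 + -2·-1 + 0·4 = 0
  col t1: 1·2 + 1·-2 + -2·0 + 0·-4 = 0
  col t2: 1·0 + 1·0 + -2·0 + 0·2 + 0·-1 = 0

y = (A:1, B:1, C:-2, D:0, E:0, F:0)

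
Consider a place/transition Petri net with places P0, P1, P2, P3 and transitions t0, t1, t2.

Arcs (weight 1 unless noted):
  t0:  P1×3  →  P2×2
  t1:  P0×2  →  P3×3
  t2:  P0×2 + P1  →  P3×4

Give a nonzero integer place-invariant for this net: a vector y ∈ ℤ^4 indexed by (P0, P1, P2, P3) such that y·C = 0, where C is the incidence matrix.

Incidence matrix C (rows=places, cols=transitions):
       t0   t1   t2
   P0   0   -2   -2
   P1  -3    0   -1
   P2   2    0    0
   P3   0    3    4

Candidate y = [3, 2, 3, 2]; check y·C column-wise:
  col t0: 3·0 + 2·-3 + 3·2 + 2·0 = 0
  col t1: 3·-2 + 2·0 + 3·0 + 2·3 = 0
  col t2: 3·-2 + 2·-1 + 3·0 + 2·4 = 0

y = (P0:3, P1:2, P2:3, P3:2)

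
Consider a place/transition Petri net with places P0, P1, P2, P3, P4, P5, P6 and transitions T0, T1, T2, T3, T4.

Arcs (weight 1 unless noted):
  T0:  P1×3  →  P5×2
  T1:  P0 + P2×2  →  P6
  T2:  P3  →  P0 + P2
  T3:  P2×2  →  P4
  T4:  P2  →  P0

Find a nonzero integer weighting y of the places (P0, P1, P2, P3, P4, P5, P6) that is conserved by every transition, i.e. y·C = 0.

Incidence matrix C (rows=places, cols=transitions):
       T0   T1   T2   T3   T4
   P0   0   -1    1    0    1
   P1  -3    0    0    0    0
   P2   0   -2    1   -2   -1
   P3   0    0   -1    0    0
   P4   0    0    0    1    0
   P5   2    0    0    0    0
   P6   0    1    0    0    0

Candidate y = [0, 2, 0, 0, 0, 3, 0]; check y·C column-wise:
  col T0: 2·-3 + 3·2 = 0
  col T1: 0·-1 + 2·0 + 0·-2 + 3·0 + 0·1 = 0
  col T2: 0·1 + 2·0 + 0·1 + 0·-1 + 3·0 = 0
  col T3: 2·0 + 0·-2 + 0·1 + 3·0 = 0
  col T4: 0·1 + 2·0 + 0·-1 + 3·0 = 0

y = (P0:0, P1:2, P2:0, P3:0, P4:0, P5:3, P6:0)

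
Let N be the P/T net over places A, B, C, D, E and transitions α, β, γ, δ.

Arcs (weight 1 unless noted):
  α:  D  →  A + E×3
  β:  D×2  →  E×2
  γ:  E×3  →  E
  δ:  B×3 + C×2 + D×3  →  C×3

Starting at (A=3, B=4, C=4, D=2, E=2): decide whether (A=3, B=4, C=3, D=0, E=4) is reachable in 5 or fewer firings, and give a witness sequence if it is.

NO — not reachable within 5 firings

depth 0: 1 marking
depth 1: 3 markings reached so far
depth 2: 6 markings reached so far
depth 3: 8 markings reached so far
depth 4: 9 markings reached so far
depth 5: 10 markings reached so far
target is not among the 10 markings reachable within 5 steps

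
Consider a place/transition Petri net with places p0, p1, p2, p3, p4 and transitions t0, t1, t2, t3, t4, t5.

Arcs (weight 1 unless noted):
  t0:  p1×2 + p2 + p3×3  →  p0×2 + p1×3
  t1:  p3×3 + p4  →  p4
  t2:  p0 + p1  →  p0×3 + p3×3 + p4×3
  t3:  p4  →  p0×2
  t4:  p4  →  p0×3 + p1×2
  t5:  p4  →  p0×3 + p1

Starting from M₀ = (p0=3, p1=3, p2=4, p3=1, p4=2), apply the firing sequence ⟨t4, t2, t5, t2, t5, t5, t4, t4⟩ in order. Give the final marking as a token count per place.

(p0=25, p1=10, p2=4, p3=7, p4=2)

step 1: fire t4:  (p0=3, p1=3, p2=4, p3=1, p4=2) → (p0=6, p1=5, p2=4, p3=1, p4=1)
step 2: fire t2:  (p0=6, p1=5, p2=4, p3=1, p4=1) → (p0=8, p1=4, p2=4, p3=4, p4=4)
step 3: fire t5:  (p0=8, p1=4, p2=4, p3=4, p4=4) → (p0=11, p1=5, p2=4, p3=4, p4=3)
step 4: fire t2:  (p0=11, p1=5, p2=4, p3=4, p4=3) → (p0=13, p1=4, p2=4, p3=7, p4=6)
step 5: fire t5:  (p0=13, p1=4, p2=4, p3=7, p4=6) → (p0=16, p1=5, p2=4, p3=7, p4=5)
step 6: fire t5:  (p0=16, p1=5, p2=4, p3=7, p4=5) → (p0=19, p1=6, p2=4, p3=7, p4=4)
step 7: fire t4:  (p0=19, p1=6, p2=4, p3=7, p4=4) → (p0=22, p1=8, p2=4, p3=7, p4=3)
step 8: fire t4:  (p0=22, p1=8, p2=4, p3=7, p4=3) → (p0=25, p1=10, p2=4, p3=7, p4=2)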